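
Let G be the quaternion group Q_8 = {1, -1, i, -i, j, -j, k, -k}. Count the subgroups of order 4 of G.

|G| = 8 and 4 | 8, so subgroups of order 4 are possible by Lagrange.
The subgroups of order 4 are: {1, -1, i, -i}; {1, -1, j, -j}; {1, -1, k, -k}.
So G has 3 subgroups of order 4.

3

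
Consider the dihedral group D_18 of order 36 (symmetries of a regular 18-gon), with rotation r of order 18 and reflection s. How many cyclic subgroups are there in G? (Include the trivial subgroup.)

Each element a generates a cyclic subgroup ⟨a⟩; distinct elements may generate the same one (a cyclic group of order d has φ(d) generators).
Cyclic subgroups by order — order 1: 1; order 2: 19; order 3: 1; order 6: 1; order 9: 1; order 18: 1.
Total: 24.

24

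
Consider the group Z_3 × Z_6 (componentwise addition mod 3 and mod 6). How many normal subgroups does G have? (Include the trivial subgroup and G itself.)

12

G is abelian, so every subgroup is normal.
G has 12 subgroups in total, hence 12 normal subgroups.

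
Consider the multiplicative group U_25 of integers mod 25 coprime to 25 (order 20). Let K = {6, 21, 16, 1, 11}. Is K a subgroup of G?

Yes

|K| = 5 divides |G| = 20, consistent with Lagrange.
K contains the identity, every element's inverse is in K, and K is closed under ·: it is a subgroup.
In fact K = ⟨16⟩.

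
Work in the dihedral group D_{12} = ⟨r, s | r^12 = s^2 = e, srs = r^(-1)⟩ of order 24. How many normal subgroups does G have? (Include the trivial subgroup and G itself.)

G has 34 subgroups. Checking conjugation-invariance by order — order 1: 1/1 normal; order 2: 1/13 normal; order 3: 1/1 normal; order 4: 1/7 normal; order 6: 1/5 normal; order 8: 0/3 normal; order 12: 3/3 normal; order 24: 1/1 normal.
Total normal subgroups: 9.

9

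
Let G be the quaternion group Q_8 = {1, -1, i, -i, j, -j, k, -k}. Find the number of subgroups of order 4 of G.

|G| = 8 and 4 | 8, so subgroups of order 4 are possible by Lagrange.
The subgroups of order 4 are: {1, -1, i, -i}; {1, -1, j, -j}; {1, -1, k, -k}.
So G has 3 subgroups of order 4.

3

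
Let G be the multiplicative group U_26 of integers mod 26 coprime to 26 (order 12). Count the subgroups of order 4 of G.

|G| = 12 and 4 | 12, so subgroups of order 4 are possible by Lagrange.
The subgroups of order 4 are: {1, 5, 21, 25}.
So G has 1 subgroup of order 4.

1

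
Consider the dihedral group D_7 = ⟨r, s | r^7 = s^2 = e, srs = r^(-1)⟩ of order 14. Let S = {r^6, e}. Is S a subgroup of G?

No

r^6 ∈ S but its inverse r ∉ S, so S is not a subgroup.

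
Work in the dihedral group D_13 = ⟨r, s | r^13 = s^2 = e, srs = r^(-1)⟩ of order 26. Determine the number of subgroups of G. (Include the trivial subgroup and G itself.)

16

|G| = 26, so by Lagrange every subgroup order divides 26. Divisors: 1, 2, 13, 26.
Subgroups by order — order 1: 1; order 2: 13; order 13: 1; order 26: 1.
Total: 1 + 13 + 1 + 1 = 16.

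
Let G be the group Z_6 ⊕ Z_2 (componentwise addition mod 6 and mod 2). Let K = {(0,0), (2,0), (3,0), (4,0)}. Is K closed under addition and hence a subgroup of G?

No

Closure fails: (4,0) + (3,0) = (1,0) ∉ K. So K is not a subgroup.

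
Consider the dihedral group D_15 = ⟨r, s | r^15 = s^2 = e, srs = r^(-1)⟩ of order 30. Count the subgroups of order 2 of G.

15

|G| = 30 and 2 | 30, so subgroups of order 2 are possible by Lagrange.
The subgroups of order 2 are: {e, r^10s}; {e, r^11s}; {e, r^12s}; {e, r^13s}; … (15 in all).
So G has 15 subgroups of order 2.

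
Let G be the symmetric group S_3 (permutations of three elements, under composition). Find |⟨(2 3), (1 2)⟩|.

|⟨(2 3)⟩| = 2 and |⟨(1 2)⟩| = 2, so |H| is a multiple of lcm(2, 2) = 2 and divides |G| = 6.
Closing {(2 3), (1 2)} under the group operation gives all of G, so |H| = 6.

6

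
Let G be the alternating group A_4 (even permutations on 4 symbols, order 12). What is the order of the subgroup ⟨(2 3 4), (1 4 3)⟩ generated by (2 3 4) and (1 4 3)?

|⟨(2 3 4)⟩| = 3 and |⟨(1 4 3)⟩| = 3, so |H| is a multiple of lcm(3, 3) = 3 and divides |G| = 12.
Closing {(2 3 4), (1 4 3)} under the group operation gives all of G, so |H| = 12.

12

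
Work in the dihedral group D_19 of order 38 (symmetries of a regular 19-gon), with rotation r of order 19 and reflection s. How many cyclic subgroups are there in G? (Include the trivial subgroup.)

Each element a generates a cyclic subgroup ⟨a⟩; distinct elements may generate the same one (a cyclic group of order d has φ(d) generators).
Cyclic subgroups by order — order 1: 1; order 2: 19; order 19: 1.
Total: 21.

21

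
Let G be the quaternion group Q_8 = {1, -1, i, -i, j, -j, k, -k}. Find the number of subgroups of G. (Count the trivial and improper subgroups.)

6

|G| = 8, so by Lagrange every subgroup order divides 8. Divisors: 1, 2, 4, 8.
Subgroups by order — order 1: 1; order 2: 1; order 4: 3; order 8: 1.
Total: 1 + 1 + 3 + 1 = 6.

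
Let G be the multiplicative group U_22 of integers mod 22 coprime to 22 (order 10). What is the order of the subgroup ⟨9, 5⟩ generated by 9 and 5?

5

|⟨9⟩| = 5 and |⟨5⟩| = 5, so |H| is a multiple of lcm(5, 5) = 5 and divides |G| = 10.
Closing under the operation: H = {1, 3, 5, 9, 15}, so |H| = 5.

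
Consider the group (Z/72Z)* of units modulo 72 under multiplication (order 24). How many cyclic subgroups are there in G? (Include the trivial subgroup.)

Each element a generates a cyclic subgroup ⟨a⟩; distinct elements may generate the same one (a cyclic group of order d has φ(d) generators).
Cyclic subgroups by order — order 1: 1; order 2: 7; order 3: 1; order 6: 7.
Total: 16.

16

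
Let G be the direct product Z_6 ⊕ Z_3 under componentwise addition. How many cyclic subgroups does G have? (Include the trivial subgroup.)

10

A cyclic subgroup of order d is generated by each of its φ(d) elements of order d, so the cyclic subgroups of order d number (#elements of order d)/φ(d).
Cyclic subgroups by order — order 1: 1; order 2: 1; order 3: 4; order 6: 4.
Total: 10.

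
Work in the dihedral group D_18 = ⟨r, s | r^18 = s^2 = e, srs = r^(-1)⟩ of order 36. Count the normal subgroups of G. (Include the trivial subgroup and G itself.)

9

G has 45 subgroups. Checking conjugation-invariance by order — order 1: 1/1 normal; order 2: 1/19 normal; order 3: 1/1 normal; order 4: 0/9 normal; order 6: 1/7 normal; order 9: 1/1 normal; order 12: 0/3 normal; order 18: 3/3 normal; order 36: 1/1 normal.
Total normal subgroups: 9.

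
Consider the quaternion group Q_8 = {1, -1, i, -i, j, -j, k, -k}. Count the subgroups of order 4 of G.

3

|G| = 8 and 4 | 8, so subgroups of order 4 are possible by Lagrange.
The subgroups of order 4 are: {1, -1, i, -i}; {1, -1, j, -j}; {1, -1, k, -k}.
So G has 3 subgroups of order 4.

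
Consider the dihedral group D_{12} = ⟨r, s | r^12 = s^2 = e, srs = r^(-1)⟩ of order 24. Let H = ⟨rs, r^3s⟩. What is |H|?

12

|⟨rs⟩| = 2 and |⟨r^3s⟩| = 2, so |H| is a multiple of lcm(2, 2) = 2 and divides |G| = 24.
Closing under the operation: H = {e, r^2, r^4, r^6, r^8, r^10, rs, r^3s, r^5s, r^7s, r^9s, r^11s}, so |H| = 12.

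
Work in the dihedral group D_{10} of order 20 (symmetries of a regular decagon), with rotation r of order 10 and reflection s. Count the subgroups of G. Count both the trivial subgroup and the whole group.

22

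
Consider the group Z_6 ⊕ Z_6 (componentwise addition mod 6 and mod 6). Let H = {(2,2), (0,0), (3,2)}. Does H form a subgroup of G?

No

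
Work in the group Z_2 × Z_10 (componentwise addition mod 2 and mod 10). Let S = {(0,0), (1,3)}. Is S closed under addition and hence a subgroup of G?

No

(1,3) ∈ S but its inverse (1,7) ∉ S, so S is not a subgroup.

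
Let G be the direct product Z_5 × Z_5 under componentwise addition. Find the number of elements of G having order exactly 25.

0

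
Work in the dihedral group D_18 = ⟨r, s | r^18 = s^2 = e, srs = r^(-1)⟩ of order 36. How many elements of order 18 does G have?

The elements of order 18 are: r, r^5, r^7, r^11, r^13, r^17.
That's 6.

6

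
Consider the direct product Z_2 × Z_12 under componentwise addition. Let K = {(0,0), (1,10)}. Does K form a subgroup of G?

(1,10) ∈ K but its inverse (1,2) ∉ K, so K is not a subgroup.

No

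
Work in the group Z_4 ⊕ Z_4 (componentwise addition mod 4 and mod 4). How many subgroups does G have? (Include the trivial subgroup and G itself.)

|G| = 16, so by Lagrange every subgroup order divides 16. Divisors: 1, 2, 4, 8, 16.
Subgroups by order — order 1: 1; order 2: 3; order 4: 7; order 8: 3; order 16: 1.
Total: 1 + 3 + 7 + 3 + 1 = 15.

15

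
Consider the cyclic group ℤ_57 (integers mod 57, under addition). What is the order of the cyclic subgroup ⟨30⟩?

19

In ℤ_57, the order of an element a is n/gcd(a, n).
gcd(30, 57) = 3, so |⟨30⟩| = 57/3 = 19.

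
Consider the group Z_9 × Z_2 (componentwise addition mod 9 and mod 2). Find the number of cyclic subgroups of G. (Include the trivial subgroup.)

6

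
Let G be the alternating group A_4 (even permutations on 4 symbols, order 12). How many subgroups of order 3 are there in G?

4

|G| = 12 and 3 | 12, so subgroups of order 3 are possible by Lagrange.
The subgroups of order 3 are: {e, (1 2 3), (1 3 2)}; {e, (1 2 4), (1 4 2)}; {e, (1 3 4), (1 4 3)}; {e, (2 3 4), (2 4 3)}.
So G has 4 subgroups of order 3.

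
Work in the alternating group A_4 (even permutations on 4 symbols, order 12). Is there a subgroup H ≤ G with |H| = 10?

No

10 does not divide |G| = 12, so by Lagrange no subgroup of order 10 exists.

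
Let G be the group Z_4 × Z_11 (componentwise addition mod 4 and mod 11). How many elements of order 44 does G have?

An element (a,b) has order lcm(ord(a), ord(b)); count pairs with lcm equal to 44.
Enumerating gives 20 such elements.

20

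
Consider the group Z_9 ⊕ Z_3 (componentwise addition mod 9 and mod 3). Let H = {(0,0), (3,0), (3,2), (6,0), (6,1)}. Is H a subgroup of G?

|H| = 5 does not divide |G| = 27, so by Lagrange H is not a subgroup.

No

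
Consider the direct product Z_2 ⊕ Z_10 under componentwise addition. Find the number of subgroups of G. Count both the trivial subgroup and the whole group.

10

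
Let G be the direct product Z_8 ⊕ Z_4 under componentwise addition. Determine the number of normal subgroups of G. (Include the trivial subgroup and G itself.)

22

G is abelian, so every subgroup is normal.
G has 22 subgroups in total, hence 22 normal subgroups.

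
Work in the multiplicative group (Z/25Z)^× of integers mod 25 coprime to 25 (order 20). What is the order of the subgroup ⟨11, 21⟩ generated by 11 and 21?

|⟨11⟩| = 5 and |⟨21⟩| = 5, so |H| is a multiple of lcm(5, 5) = 5 and divides |G| = 20.
Closing under the operation: H = {1, 6, 11, 16, 21}, so |H| = 5.

5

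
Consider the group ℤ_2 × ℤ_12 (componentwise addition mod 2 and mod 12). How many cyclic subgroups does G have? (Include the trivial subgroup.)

12

Group the elements of G by the cyclic subgroup they generate; each cyclic subgroup of order d accounts for φ(d) elements.
Cyclic subgroups by order — order 1: 1; order 2: 3; order 3: 1; order 4: 2; order 6: 3; order 12: 2.
Total: 12.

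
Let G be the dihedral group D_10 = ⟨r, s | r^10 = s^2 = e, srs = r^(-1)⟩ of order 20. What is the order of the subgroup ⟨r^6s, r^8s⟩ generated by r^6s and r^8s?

10

|⟨r^6s⟩| = 2 and |⟨r^8s⟩| = 2, so |H| is a multiple of lcm(2, 2) = 2 and divides |G| = 20.
Closing under the operation: H = {e, r^2, r^4, r^6, r^8, s, r^2s, r^4s, r^6s, r^8s}, so |H| = 10.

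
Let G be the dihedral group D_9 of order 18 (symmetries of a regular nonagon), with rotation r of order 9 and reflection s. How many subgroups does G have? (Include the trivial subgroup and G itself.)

|G| = 18, so by Lagrange every subgroup order divides 18. Divisors: 1, 2, 3, 6, 9, 18.
Subgroups by order — order 1: 1; order 2: 9; order 3: 1; order 6: 3; order 9: 1; order 18: 1.
Total: 1 + 9 + 1 + 3 + 1 + 1 = 16.

16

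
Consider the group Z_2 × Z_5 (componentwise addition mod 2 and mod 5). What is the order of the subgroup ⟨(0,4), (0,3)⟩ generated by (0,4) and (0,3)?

5

|⟨(0,4)⟩| = 5 and |⟨(0,3)⟩| = 5, so |H| is a multiple of lcm(5, 5) = 5 and divides |G| = 10.
Closing under the operation: H = {(0,0), (0,1), (0,2), (0,3), (0,4)}, so |H| = 5.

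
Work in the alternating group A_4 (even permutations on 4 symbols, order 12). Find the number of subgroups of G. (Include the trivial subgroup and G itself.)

|G| = 12, so by Lagrange every subgroup order divides 12. Divisors: 1, 2, 3, 4, 6, 12.
Subgroups by order — order 1: 1; order 2: 3; order 3: 4; order 4: 1; order 6: 0; order 12: 1.
Total: 1 + 3 + 4 + 1 + 0 + 1 = 10.

10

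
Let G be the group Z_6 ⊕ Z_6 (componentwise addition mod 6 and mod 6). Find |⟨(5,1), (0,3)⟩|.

|⟨(5,1)⟩| = 6 and |⟨(0,3)⟩| = 2, so |H| is a multiple of lcm(6, 2) = 6 and divides |G| = 36.
Closing under the operation: H = {(0,0), (0,3), (1,2), (1,5), (2,1), (2,4), (3,0), (3,3), (4,2), (4,5), (5,1), (5,4)}, so |H| = 12.

12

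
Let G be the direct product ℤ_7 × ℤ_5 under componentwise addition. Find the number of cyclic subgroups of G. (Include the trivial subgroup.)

Each element a generates a cyclic subgroup ⟨a⟩; distinct elements may generate the same one (a cyclic group of order d has φ(d) generators).
Cyclic subgroups by order — order 1: 1; order 5: 1; order 7: 1; order 35: 1.
Total: 4.

4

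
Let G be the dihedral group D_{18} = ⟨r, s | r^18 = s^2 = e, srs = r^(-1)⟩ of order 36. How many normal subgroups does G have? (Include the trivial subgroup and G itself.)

9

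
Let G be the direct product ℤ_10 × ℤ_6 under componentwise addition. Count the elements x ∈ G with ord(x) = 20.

An element (a,b) has order lcm(ord(a), ord(b)); count pairs with lcm equal to 20.
Enumerating gives 0 such elements.

0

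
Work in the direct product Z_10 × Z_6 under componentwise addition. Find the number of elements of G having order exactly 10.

An element (a,b) has order lcm(ord(a), ord(b)); count pairs with lcm equal to 10.
Enumerating gives 12 such elements.

12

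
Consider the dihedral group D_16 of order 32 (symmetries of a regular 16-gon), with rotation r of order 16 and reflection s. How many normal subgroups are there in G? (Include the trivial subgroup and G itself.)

8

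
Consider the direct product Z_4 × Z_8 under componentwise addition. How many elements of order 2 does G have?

3

An element (a,b) has order lcm(ord(a), ord(b)); count pairs with lcm equal to 2.
Enumerating gives 3 such elements.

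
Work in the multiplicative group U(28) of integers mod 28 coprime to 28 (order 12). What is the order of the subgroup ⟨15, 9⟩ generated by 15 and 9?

|⟨15⟩| = 2 and |⟨9⟩| = 3, so |H| is a multiple of lcm(2, 3) = 6 and divides |G| = 12.
Closing under the operation: H = {1, 9, 11, 15, 23, 25}, so |H| = 6.

6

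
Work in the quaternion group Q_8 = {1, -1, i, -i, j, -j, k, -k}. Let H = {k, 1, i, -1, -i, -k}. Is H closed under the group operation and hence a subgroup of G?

|H| = 6 does not divide |G| = 8, so by Lagrange H is not a subgroup.

No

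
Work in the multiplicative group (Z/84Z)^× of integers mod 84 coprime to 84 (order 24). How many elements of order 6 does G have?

Enumerating element orders in G gives 14 elements of order 6.

14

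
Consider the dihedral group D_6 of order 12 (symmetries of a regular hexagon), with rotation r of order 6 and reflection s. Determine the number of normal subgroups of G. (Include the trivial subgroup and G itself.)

G has 16 subgroups. Checking conjugation-invariance by order — order 1: 1/1 normal; order 2: 1/7 normal; order 3: 1/1 normal; order 4: 0/3 normal; order 6: 3/3 normal; order 12: 1/1 normal.
Total normal subgroups: 7.

7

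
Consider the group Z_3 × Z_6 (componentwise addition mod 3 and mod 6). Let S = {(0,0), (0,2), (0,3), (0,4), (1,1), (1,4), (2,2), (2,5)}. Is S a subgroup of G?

No

|S| = 8 does not divide |G| = 18, so by Lagrange S is not a subgroup.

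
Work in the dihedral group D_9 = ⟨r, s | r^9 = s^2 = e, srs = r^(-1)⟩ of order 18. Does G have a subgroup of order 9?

Yes

9 | 18. A subgroup of order 9 is {e, r, r^2, r^3, r^4, r^5, r^6, r^7, r^8}.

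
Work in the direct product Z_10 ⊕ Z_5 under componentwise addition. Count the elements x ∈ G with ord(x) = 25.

0

An element (a,b) has order lcm(ord(a), ord(b)); count pairs with lcm equal to 25.
Enumerating gives 0 such elements.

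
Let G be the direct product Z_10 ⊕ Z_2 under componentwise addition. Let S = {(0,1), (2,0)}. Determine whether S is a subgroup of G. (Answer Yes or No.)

The identity (0,0) ∉ S, so S is not a subgroup.

No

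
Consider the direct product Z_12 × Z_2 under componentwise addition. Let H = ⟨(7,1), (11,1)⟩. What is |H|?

|⟨(7,1)⟩| = 12 and |⟨(11,1)⟩| = 12, so |H| is a multiple of lcm(12, 12) = 12 and divides |G| = 24.
Closing under the operation: H = {(0,0), (1,1), (2,0), (3,1), (4,0), (5,1), (6,0), (7,1), (8,0), (9,1), (10,0), (11,1)}, so |H| = 12.

12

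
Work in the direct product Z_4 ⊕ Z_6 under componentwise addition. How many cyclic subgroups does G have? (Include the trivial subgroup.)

12

Group the elements of G by the cyclic subgroup they generate; each cyclic subgroup of order d accounts for φ(d) elements.
Cyclic subgroups by order — order 1: 1; order 2: 3; order 3: 1; order 4: 2; order 6: 3; order 12: 2.
Total: 12.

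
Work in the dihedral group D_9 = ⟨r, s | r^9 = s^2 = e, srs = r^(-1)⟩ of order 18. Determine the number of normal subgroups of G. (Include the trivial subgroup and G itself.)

4

G has 16 subgroups. Checking conjugation-invariance by order — order 1: 1/1 normal; order 2: 0/9 normal; order 3: 1/1 normal; order 6: 0/3 normal; order 9: 1/1 normal; order 18: 1/1 normal.
Total normal subgroups: 4.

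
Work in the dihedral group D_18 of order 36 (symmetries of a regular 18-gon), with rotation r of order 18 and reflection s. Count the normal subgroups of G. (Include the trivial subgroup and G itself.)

G has 45 subgroups. Checking conjugation-invariance by order — order 1: 1/1 normal; order 2: 1/19 normal; order 3: 1/1 normal; order 4: 0/9 normal; order 6: 1/7 normal; order 9: 1/1 normal; order 12: 0/3 normal; order 18: 3/3 normal; order 36: 1/1 normal.
Total normal subgroups: 9.

9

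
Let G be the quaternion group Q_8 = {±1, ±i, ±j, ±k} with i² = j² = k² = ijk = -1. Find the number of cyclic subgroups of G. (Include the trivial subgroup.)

5

Each element a generates a cyclic subgroup ⟨a⟩; distinct elements may generate the same one (a cyclic group of order d has φ(d) generators).
Cyclic subgroups by order — order 1: 1; order 2: 1; order 4: 3.
Total: 5.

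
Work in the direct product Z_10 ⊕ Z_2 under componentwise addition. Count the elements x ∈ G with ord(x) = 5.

4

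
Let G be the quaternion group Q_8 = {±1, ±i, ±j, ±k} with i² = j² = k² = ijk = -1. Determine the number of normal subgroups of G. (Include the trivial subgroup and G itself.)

G has 6 subgroups. Checking conjugation-invariance by order — order 1: 1/1 normal; order 2: 1/1 normal; order 4: 3/3 normal; order 8: 1/1 normal.
Total normal subgroups: 6.

6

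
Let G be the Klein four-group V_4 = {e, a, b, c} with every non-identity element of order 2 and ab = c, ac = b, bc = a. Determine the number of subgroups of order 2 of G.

3

|G| = 4 and 2 | 4, so subgroups of order 2 are possible by Lagrange.
The subgroups of order 2 are: {e, a}; {e, b}; {e, c}.
So G has 3 subgroups of order 2.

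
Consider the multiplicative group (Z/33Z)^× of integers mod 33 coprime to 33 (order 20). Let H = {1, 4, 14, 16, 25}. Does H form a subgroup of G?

16 ∈ H but its inverse 31 ∉ H, so H is not a subgroup.

No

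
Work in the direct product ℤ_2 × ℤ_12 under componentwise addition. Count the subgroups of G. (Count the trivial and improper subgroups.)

|G| = 24, so by Lagrange every subgroup order divides 24. Divisors: 1, 2, 3, 4, 6, 8, 12, 24.
Subgroups by order — order 1: 1; order 2: 3; order 3: 1; order 4: 3; order 6: 3; order 8: 1; order 12: 3; order 24: 1.
Total: 1 + 3 + 1 + 3 + 3 + 1 + 3 + 1 = 16.

16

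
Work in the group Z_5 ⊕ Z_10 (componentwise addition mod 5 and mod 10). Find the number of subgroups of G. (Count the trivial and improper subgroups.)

16

|G| = 50, so by Lagrange every subgroup order divides 50. Divisors: 1, 2, 5, 10, 25, 50.
Subgroups by order — order 1: 1; order 2: 1; order 5: 6; order 10: 6; order 25: 1; order 50: 1.
Total: 1 + 1 + 6 + 6 + 1 + 1 = 16.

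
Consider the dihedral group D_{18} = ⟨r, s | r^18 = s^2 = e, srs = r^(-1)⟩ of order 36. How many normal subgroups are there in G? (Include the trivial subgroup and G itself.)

9

G has 45 subgroups. Checking conjugation-invariance by order — order 1: 1/1 normal; order 2: 1/19 normal; order 3: 1/1 normal; order 4: 0/9 normal; order 6: 1/7 normal; order 9: 1/1 normal; order 12: 0/3 normal; order 18: 3/3 normal; order 36: 1/1 normal.
Total normal subgroups: 9.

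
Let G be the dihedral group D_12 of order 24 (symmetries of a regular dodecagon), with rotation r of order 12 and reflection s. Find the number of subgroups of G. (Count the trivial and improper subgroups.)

34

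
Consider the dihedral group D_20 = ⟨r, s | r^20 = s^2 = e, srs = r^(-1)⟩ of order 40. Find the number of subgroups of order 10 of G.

5

|G| = 40 and 10 | 40, so subgroups of order 10 are possible by Lagrange.
The subgroups of order 10 are: {e, r^2, r^4, r^6, r^8, r^10, r^12, r^14, r^16, r^18}; {e, r^4, r^8, r^12, r^16, r^2s, r^6s, r^10s, r^14s, r^18s}; {e, r^4, r^8, r^12, r^16, r^3s, r^7s, r^11s, r^15s, r^19s}; {e, r^4, r^8, r^12, r^16, s, r^4s, r^8s, r^12s, r^16s}; … (5 in all).
So G has 5 subgroups of order 10.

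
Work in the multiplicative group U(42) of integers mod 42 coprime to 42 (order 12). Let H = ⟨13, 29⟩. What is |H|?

|⟨13⟩| = 2 and |⟨29⟩| = 2, so |H| is a multiple of lcm(2, 2) = 2 and divides |G| = 12.
Closing under the operation: H = {1, 13, 29, 41}, so |H| = 4.

4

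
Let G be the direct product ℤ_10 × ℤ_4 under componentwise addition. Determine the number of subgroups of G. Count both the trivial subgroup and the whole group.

|G| = 40, so by Lagrange every subgroup order divides 40. Divisors: 1, 2, 4, 5, 8, 10, 20, 40.
Subgroups by order — order 1: 1; order 2: 3; order 4: 3; order 5: 1; order 8: 1; order 10: 3; order 20: 3; order 40: 1.
Total: 1 + 3 + 3 + 1 + 1 + 3 + 3 + 1 = 16.

16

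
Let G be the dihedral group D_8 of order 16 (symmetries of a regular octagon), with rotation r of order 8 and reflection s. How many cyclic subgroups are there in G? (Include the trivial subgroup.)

12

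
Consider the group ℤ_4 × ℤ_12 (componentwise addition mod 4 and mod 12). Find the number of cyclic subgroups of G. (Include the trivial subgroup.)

20

Group the elements of G by the cyclic subgroup they generate; each cyclic subgroup of order d accounts for φ(d) elements.
Cyclic subgroups by order — order 1: 1; order 2: 3; order 3: 1; order 4: 6; order 6: 3; order 12: 6.
Total: 20.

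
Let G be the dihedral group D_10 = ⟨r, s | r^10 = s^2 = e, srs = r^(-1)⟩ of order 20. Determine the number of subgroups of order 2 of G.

11

|G| = 20 and 2 | 20, so subgroups of order 2 are possible by Lagrange.
The subgroups of order 2 are: {e, r^2s}; {e, r^3s}; {e, r^4s}; {e, r^5}; … (11 in all).
So G has 11 subgroups of order 2.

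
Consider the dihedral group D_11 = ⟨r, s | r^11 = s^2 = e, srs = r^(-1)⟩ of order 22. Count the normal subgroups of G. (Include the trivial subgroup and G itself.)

3

G has 14 subgroups. Checking conjugation-invariance by order — order 1: 1/1 normal; order 2: 0/11 normal; order 11: 1/1 normal; order 22: 1/1 normal.
Total normal subgroups: 3.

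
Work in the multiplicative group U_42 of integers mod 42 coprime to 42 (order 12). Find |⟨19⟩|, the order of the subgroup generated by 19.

Compute successive powers of 19 mod 42: 19, 25, 13, 37, 31, 1; 19^6 ≡ 1 (mod 42).
So |⟨19⟩| = 6.

6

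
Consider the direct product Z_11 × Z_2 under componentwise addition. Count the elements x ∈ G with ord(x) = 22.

An element (a,b) has order lcm(ord(a), ord(b)); count pairs with lcm equal to 22.
Enumerating gives 10 such elements.

10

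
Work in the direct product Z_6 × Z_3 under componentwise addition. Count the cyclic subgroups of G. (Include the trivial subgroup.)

A cyclic subgroup of order d is generated by each of its φ(d) elements of order d, so the cyclic subgroups of order d number (#elements of order d)/φ(d).
Cyclic subgroups by order — order 1: 1; order 2: 1; order 3: 4; order 6: 4.
Total: 10.

10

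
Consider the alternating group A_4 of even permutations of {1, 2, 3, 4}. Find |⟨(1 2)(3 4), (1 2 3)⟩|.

|⟨(1 2)(3 4)⟩| = 2 and |⟨(1 2 3)⟩| = 3, so |H| is a multiple of lcm(2, 3) = 6 and divides |G| = 12.
Closing {(1 2)(3 4), (1 2 3)} under the group operation gives all of G, so |H| = 12.

12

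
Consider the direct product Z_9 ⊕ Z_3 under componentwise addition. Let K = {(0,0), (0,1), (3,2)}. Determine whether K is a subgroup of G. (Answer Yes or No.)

No

(0,1) ∈ K but its inverse (0,2) ∉ K, so K is not a subgroup.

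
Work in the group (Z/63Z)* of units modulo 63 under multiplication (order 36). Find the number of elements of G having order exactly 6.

24

Enumerating element orders in G gives 24 elements of order 6.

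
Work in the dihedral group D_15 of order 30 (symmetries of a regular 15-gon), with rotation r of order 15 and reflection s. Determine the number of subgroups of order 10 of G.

|G| = 30 and 10 | 30, so subgroups of order 10 are possible by Lagrange.
The subgroups of order 10 are: {e, r^3, r^6, r^9, r^12, rs, r^4s, r^7s, r^10s, r^13s}; {e, r^3, r^6, r^9, r^12, r^2s, r^5s, r^8s, r^11s, r^14s}; {e, r^3, r^6, r^9, r^12, s, r^3s, r^6s, r^9s, r^12s}.
So G has 3 subgroups of order 10.

3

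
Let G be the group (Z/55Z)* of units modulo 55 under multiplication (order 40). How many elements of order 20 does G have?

16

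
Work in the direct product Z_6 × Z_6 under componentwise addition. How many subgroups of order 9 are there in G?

1

|G| = 36 and 9 | 36, so subgroups of order 9 are possible by Lagrange.
The subgroups of order 9 are: {(0,0), (0,2), (0,4), (2,0), (2,2), (2,4), (4,0), (4,2), (4,4)}.
So G has 1 subgroup of order 9.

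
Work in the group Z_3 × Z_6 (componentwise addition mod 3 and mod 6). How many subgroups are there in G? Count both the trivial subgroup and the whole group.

12

|G| = 18, so by Lagrange every subgroup order divides 18. Divisors: 1, 2, 3, 6, 9, 18.
Subgroups by order — order 1: 1; order 2: 1; order 3: 4; order 6: 4; order 9: 1; order 18: 1.
Total: 1 + 1 + 4 + 4 + 1 + 1 = 12.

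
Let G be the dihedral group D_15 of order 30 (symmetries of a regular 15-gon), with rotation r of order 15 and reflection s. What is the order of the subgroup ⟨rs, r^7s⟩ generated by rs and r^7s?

|⟨rs⟩| = 2 and |⟨r^7s⟩| = 2, so |H| is a multiple of lcm(2, 2) = 2 and divides |G| = 30.
Closing under the operation: H = {e, r^3, r^6, r^9, r^12, rs, r^4s, r^7s, r^10s, r^13s}, so |H| = 10.

10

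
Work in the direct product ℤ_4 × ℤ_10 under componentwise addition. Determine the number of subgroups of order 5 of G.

1

|G| = 40 and 5 | 40, so subgroups of order 5 are possible by Lagrange.
The subgroups of order 5 are: {(0,0), (0,2), (0,4), (0,6), (0,8)}.
So G has 1 subgroup of order 5.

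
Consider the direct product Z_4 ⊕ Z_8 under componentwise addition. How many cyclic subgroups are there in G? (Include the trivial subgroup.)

14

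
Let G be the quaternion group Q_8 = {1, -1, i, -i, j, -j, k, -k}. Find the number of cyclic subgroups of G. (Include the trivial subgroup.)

5

Group the elements of G by the cyclic subgroup they generate; each cyclic subgroup of order d accounts for φ(d) elements.
Cyclic subgroups by order — order 1: 1; order 2: 1; order 4: 3.
Total: 5.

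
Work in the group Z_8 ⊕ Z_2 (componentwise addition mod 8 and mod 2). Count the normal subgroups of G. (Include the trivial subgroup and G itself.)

11

G is abelian, so every subgroup is normal.
G has 11 subgroups in total, hence 11 normal subgroups.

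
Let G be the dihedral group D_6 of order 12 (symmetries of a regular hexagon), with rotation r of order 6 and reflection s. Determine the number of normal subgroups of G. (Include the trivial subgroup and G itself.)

G has 16 subgroups. Checking conjugation-invariance by order — order 1: 1/1 normal; order 2: 1/7 normal; order 3: 1/1 normal; order 4: 0/3 normal; order 6: 3/3 normal; order 12: 1/1 normal.
Total normal subgroups: 7.

7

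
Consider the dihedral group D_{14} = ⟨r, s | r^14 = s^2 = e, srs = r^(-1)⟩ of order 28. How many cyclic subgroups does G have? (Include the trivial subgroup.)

Each element a generates a cyclic subgroup ⟨a⟩; distinct elements may generate the same one (a cyclic group of order d has φ(d) generators).
Cyclic subgroups by order — order 1: 1; order 2: 15; order 7: 1; order 14: 1.
Total: 18.

18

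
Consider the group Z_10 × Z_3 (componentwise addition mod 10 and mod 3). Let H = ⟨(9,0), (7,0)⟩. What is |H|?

|⟨(9,0)⟩| = 10 and |⟨(7,0)⟩| = 10, so |H| is a multiple of lcm(10, 10) = 10 and divides |G| = 30.
Closing under the operation: H = {(0,0), (1,0), (2,0), (3,0), (4,0), (5,0), (6,0), (7,0), (8,0), (9,0)}, so |H| = 10.

10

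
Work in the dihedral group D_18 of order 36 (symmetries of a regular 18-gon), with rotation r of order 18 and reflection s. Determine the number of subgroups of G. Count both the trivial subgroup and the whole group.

45

|G| = 36, so by Lagrange every subgroup order divides 36. Divisors: 1, 2, 3, 4, 6, 9, 12, 18, 36.
Subgroups by order — order 1: 1; order 2: 19; order 3: 1; order 4: 9; order 6: 7; order 9: 1; order 12: 3; order 18: 3; order 36: 1.
Total: 1 + 19 + 1 + 9 + 7 + 1 + 3 + 3 + 1 = 45.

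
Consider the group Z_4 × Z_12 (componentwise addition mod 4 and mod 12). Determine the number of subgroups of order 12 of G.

|G| = 48 and 12 | 48, so subgroups of order 12 are possible by Lagrange.
The subgroups of order 12 are: {(0,0), (0,1), (0,2), (0,3), (0,4), (0,5), (0,6), (0,7), (0,8), (0,9), (0,10), (0,11)}; {(0,0), (0,2), (0,4), (0,6), (0,8), (0,10), (2,0), (2,2), (2,4), (2,6), (2,8), (2,10)}; {(0,0), (0,2), (0,4), (0,6), (0,8), (0,10), (2,1), (2,3), (2,5), (2,7), (2,9), (2,11)}; {(0,0), (0,4), (0,8), (1,0), (1,4), (1,8), (2,0), (2,4), (2,8), (3,0), (3,4), (3,8)}; … (7 in all).
So G has 7 subgroups of order 12.

7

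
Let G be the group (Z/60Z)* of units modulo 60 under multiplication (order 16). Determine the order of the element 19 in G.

Compute successive powers of 19 mod 60: 19, 1; 19^2 ≡ 1 (mod 60).
So |⟨19⟩| = 2.

2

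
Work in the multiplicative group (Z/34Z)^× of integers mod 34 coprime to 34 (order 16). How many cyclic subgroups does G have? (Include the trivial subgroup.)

Group the elements of G by the cyclic subgroup they generate; each cyclic subgroup of order d accounts for φ(d) elements.
Cyclic subgroups by order — order 1: 1; order 2: 1; order 4: 1; order 8: 1; order 16: 1.
Total: 5.

5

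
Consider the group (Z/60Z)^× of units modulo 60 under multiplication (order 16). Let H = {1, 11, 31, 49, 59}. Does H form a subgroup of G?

|H| = 5 does not divide |G| = 16, so by Lagrange H is not a subgroup.

No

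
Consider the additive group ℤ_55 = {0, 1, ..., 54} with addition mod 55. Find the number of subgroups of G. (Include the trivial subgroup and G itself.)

4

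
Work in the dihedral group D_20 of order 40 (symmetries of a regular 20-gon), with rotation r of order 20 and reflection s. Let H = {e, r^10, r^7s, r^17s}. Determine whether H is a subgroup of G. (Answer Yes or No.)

Yes

|H| = 4 divides |G| = 40, consistent with Lagrange.
H contains the identity, every element's inverse is in H, and H is closed under ·: it is a subgroup.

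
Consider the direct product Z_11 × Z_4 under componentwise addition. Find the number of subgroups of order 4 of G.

1

|G| = 44 and 4 | 44, so subgroups of order 4 are possible by Lagrange.
The subgroups of order 4 are: {(0,0), (0,1), (0,2), (0,3)}.
So G has 1 subgroup of order 4.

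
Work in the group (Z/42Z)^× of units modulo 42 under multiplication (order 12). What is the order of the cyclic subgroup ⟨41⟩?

2

Compute successive powers of 41 mod 42: 41, 1; 41^2 ≡ 1 (mod 42).
So |⟨41⟩| = 2.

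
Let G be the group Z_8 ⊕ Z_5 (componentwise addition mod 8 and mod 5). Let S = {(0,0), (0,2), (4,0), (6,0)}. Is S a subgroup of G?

No

(0,2) ∈ S but its inverse (0,3) ∉ S, so S is not a subgroup.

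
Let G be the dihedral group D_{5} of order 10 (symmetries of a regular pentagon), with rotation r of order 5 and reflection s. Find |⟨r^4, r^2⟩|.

5

|⟨r^4⟩| = 5 and |⟨r^2⟩| = 5, so |H| is a multiple of lcm(5, 5) = 5 and divides |G| = 10.
Closing under the operation: H = {e, r, r^2, r^3, r^4}, so |H| = 5.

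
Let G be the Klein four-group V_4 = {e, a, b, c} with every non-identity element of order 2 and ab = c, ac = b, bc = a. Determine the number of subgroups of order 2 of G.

|G| = 4 and 2 | 4, so subgroups of order 2 are possible by Lagrange.
The subgroups of order 2 are: {e, a}; {e, b}; {e, c}.
So G has 3 subgroups of order 2.

3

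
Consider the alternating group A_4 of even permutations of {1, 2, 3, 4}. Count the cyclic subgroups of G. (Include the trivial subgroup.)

Each element a generates a cyclic subgroup ⟨a⟩; distinct elements may generate the same one (a cyclic group of order d has φ(d) generators).
Cyclic subgroups by order — order 1: 1; order 2: 3; order 3: 4.
Total: 8.

8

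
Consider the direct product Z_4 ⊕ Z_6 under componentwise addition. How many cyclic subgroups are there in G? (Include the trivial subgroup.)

12

Each element a generates a cyclic subgroup ⟨a⟩; distinct elements may generate the same one (a cyclic group of order d has φ(d) generators).
Cyclic subgroups by order — order 1: 1; order 2: 3; order 3: 1; order 4: 2; order 6: 3; order 12: 2.
Total: 12.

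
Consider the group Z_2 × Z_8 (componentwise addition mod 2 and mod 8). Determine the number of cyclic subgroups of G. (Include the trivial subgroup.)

Each element a generates a cyclic subgroup ⟨a⟩; distinct elements may generate the same one (a cyclic group of order d has φ(d) generators).
Cyclic subgroups by order — order 1: 1; order 2: 3; order 4: 2; order 8: 2.
Total: 8.

8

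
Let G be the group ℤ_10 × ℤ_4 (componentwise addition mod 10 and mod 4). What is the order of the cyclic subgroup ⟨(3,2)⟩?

The order of (3,2) in Z_10 × Z_4 is lcm(ord(3) in Z_10, ord(2) in Z_4).
ord(3) = 10 and ord(2) = 2, so |⟨(3,2)⟩| = lcm(10, 2) = 10.

10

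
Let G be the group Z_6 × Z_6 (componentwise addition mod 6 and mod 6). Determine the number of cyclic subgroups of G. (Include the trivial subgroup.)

Each element a generates a cyclic subgroup ⟨a⟩; distinct elements may generate the same one (a cyclic group of order d has φ(d) generators).
Cyclic subgroups by order — order 1: 1; order 2: 3; order 3: 4; order 6: 12.
Total: 20.

20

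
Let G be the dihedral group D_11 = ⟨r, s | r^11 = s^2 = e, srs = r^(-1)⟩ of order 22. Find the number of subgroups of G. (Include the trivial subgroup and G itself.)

14

|G| = 22, so by Lagrange every subgroup order divides 22. Divisors: 1, 2, 11, 22.
Subgroups by order — order 1: 1; order 2: 11; order 11: 1; order 22: 1.
Total: 1 + 11 + 1 + 1 = 14.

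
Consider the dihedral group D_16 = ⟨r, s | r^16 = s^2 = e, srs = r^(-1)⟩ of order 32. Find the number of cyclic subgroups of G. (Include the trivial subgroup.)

21

Group the elements of G by the cyclic subgroup they generate; each cyclic subgroup of order d accounts for φ(d) elements.
Cyclic subgroups by order — order 1: 1; order 2: 17; order 4: 1; order 8: 1; order 16: 1.
Total: 21.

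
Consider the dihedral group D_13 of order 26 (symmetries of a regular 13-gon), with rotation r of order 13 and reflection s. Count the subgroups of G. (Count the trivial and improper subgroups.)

|G| = 26, so by Lagrange every subgroup order divides 26. Divisors: 1, 2, 13, 26.
Subgroups by order — order 1: 1; order 2: 13; order 13: 1; order 26: 1.
Total: 1 + 13 + 1 + 1 = 16.

16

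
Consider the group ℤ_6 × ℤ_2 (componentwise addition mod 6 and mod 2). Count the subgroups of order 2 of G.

|G| = 12 and 2 | 12, so subgroups of order 2 are possible by Lagrange.
The subgroups of order 2 are: {(0,0), (0,1)}; {(0,0), (3,0)}; {(0,0), (3,1)}.
So G has 3 subgroups of order 2.

3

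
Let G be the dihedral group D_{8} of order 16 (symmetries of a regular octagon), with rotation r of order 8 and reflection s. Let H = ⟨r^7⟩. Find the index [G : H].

2

|⟨r^7⟩| = 8 and |G| = 16.
By Lagrange, [G : H] = |G|/|H| = 16/8 = 2.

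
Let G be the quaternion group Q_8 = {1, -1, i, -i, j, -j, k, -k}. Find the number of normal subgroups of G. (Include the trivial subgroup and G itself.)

6

G has 6 subgroups. Checking conjugation-invariance by order — order 1: 1/1 normal; order 2: 1/1 normal; order 4: 3/3 normal; order 8: 1/1 normal.
Total normal subgroups: 6.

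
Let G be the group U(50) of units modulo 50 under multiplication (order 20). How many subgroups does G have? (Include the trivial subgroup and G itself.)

6

|G| = 20, so by Lagrange every subgroup order divides 20. Divisors: 1, 2, 4, 5, 10, 20.
Subgroups by order — order 1: 1; order 2: 1; order 4: 1; order 5: 1; order 10: 1; order 20: 1.
Total: 1 + 1 + 1 + 1 + 1 + 1 = 6.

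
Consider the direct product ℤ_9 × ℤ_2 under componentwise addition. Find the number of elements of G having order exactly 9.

An element (a,b) has order lcm(ord(a), ord(b)); count pairs with lcm equal to 9.
Enumerating gives 6 such elements.

6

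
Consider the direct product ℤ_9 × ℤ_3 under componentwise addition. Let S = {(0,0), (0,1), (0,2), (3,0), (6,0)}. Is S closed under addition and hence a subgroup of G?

No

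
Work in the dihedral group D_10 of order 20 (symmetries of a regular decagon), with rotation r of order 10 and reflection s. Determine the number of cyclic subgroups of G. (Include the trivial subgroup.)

14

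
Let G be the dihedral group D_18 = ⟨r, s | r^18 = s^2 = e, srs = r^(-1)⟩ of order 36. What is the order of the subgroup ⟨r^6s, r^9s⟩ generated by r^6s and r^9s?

12

|⟨r^6s⟩| = 2 and |⟨r^9s⟩| = 2, so |H| is a multiple of lcm(2, 2) = 2 and divides |G| = 36.
Closing under the operation: H = {e, r^3, r^6, r^9, r^12, r^15, s, r^3s, r^6s, r^9s, r^12s, r^15s}, so |H| = 12.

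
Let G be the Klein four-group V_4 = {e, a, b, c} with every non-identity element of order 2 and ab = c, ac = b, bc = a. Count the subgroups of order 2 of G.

|G| = 4 and 2 | 4, so subgroups of order 2 are possible by Lagrange.
The subgroups of order 2 are: {e, a}; {e, b}; {e, c}.
So G has 3 subgroups of order 2.

3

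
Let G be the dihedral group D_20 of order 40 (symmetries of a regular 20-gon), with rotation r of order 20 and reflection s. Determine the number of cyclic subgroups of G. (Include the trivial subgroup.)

Each element a generates a cyclic subgroup ⟨a⟩; distinct elements may generate the same one (a cyclic group of order d has φ(d) generators).
Cyclic subgroups by order — order 1: 1; order 2: 21; order 4: 1; order 5: 1; order 10: 1; order 20: 1.
Total: 26.

26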